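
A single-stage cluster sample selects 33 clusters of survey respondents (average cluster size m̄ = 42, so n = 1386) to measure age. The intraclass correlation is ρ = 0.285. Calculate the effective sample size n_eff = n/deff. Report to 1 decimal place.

deff = 1 + (42 − 1)·0.285 = 1 + 11.685 = 12.685.
n_eff = 1386 / 12.685 = 109.3.

109.3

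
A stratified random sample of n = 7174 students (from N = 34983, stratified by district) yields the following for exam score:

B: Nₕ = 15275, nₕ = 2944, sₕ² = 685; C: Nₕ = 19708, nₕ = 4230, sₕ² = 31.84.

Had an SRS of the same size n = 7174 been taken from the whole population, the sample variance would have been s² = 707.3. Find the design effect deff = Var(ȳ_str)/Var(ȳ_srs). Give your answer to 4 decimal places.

Var(ȳ_str) = Σ Wₕ²(1−fₕ)sₕ²/nₕ with Wₕ = Nₕ/34983:
  B: (15275/34983)²·(1−2944/15275)·685/2944 = 0.035811143
  C: (19708/34983)²·(1−4230/19708)·31.84/4230 = 0.0018761864
  → Var(ȳ_str) = 0.037687329.
Var(ȳ_srs) = (1 − 7174/34983)·707.3/7174 = 0.078373746.
deff = 0.037687329 / 0.078373746 = 0.4809.

0.4809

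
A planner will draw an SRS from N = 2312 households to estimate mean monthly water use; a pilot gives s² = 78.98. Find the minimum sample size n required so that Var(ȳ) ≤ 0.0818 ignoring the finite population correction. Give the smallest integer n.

966

Without fpc, n₀ = s²/D = 78.98/0.0818 = 965.5257.
Rounding up, n = 966.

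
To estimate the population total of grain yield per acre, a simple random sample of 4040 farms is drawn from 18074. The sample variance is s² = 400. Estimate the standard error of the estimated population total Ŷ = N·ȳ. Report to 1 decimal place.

Var(Ŷ) = N²·Var(ȳ) = N²·(1 − n/N)·s²/n.
f = 4040/18074 = 0.22352551; Var(ȳ) = 0.77647449·400/4040 = 0.076878663.
Var(Ŷ) = 18074² · 0.076878663 = 2.5113913 × 10^7.
SE(Ŷ) = √(2.5113913 × 10^7) = 5011.4.

5011.4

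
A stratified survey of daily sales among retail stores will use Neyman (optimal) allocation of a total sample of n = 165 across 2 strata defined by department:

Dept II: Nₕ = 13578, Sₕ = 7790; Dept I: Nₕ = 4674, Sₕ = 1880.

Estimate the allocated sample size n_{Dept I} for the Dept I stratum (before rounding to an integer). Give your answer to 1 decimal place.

12.7

Neyman allocation: nₕ = n·NₕSₕ / Σⱼ NⱼSⱼ.
Σ NⱼSⱼ = 13578·7790 + 4674·1880 = 1.1455974 × 10^8.
n_{Dept I} = 165·4674·1880 / (1.1455974 × 10^8) = 12.7.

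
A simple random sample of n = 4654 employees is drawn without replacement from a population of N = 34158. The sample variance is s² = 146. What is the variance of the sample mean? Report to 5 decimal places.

0.02710

Under SRS without replacement, Var(ȳ) = (1 − f)·s²/n with f = n/N = 4654/34158 = 0.13624919.
Var(ȳ) = (1 − 0.13624919)·146/4654 = 0.86375081·0.031370864 = 0.027096609.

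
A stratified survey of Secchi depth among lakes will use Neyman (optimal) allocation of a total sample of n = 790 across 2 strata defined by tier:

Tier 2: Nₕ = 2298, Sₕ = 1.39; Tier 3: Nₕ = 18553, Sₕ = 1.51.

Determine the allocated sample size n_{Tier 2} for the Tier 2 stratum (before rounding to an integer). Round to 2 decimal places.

80.86

Neyman allocation: nₕ = n·NₕSₕ / Σⱼ NⱼSⱼ.
Σ NⱼSⱼ = 2298·1.39 + 18553·1.51 = 31209.25.
n_{Tier 2} = 790·2298·1.39 / 31209.25 = 80.86.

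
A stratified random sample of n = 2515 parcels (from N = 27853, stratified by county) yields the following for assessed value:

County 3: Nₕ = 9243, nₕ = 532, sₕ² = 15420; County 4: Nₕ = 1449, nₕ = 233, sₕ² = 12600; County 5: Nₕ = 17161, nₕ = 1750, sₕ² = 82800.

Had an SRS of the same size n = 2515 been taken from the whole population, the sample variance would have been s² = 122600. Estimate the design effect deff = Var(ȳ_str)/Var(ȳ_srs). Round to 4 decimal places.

Var(ȳ_str) = Σ Wₕ²(1−fₕ)sₕ²/nₕ with Wₕ = Nₕ/27853:
  County 3: (9243/27853)²·(1−532/9243)·15420/532 = 3.0082211
  County 4: (1449/27853)²·(1−233/1449)·12600/233 = 0.122821
  County 5: (17161/27853)²·(1−1750/17161)·82800/1750 = 16.129531
  → Var(ȳ_str) = 19.260573.
Var(ȳ_srs) = (1 − 2515/27853)·122600/2515 = 44.345835.
deff = 19.260573 / 44.345835 = 0.4343.

0.4343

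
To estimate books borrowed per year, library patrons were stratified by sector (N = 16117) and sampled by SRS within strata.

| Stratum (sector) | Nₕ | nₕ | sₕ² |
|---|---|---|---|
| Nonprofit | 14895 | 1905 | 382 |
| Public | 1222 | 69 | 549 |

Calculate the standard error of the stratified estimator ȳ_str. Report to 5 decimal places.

0.43877

Var(ȳ_str) = Σₕ Wₕ²(1 − fₕ)sₕ²/nₕ with Wₕ = Nₕ/N, N = 16117.
Nonprofit: Wₕ = 0.92417944; term = 0.92417944²·(1 − 0.12789527)·382/1905 = 0.14936527.
Public: Wₕ = 0.07582056; term = 0.07582056²·(1 − 0.05646481)·549/69 = 0.043157408.
Sum = 0.19252268.
SE = √(0.19252268) = 0.43877.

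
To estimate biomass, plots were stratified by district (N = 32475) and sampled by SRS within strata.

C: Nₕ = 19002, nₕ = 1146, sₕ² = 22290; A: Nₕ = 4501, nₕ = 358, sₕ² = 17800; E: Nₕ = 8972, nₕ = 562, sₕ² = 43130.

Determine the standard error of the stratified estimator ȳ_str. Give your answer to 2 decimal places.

3.55

Var(ȳ_str) = Σₕ Wₕ²(1 − fₕ)sₕ²/nₕ with Wₕ = Nₕ/N, N = 32475.
C: Wₕ = 0.58512702; term = 0.58512702²·(1 − 0.06030944)·22290/1146 = 6.2576407.
A: Wₕ = 0.13859892; term = 0.13859892²·(1 − 0.07953788)·17800/358 = 0.87914923.
E: Wₕ = 0.27627406; term = 0.27627406²·(1 − 0.06263932)·43130/562 = 5.4907299.
Sum = 12.62752.
SE = √(12.62752) = 3.55.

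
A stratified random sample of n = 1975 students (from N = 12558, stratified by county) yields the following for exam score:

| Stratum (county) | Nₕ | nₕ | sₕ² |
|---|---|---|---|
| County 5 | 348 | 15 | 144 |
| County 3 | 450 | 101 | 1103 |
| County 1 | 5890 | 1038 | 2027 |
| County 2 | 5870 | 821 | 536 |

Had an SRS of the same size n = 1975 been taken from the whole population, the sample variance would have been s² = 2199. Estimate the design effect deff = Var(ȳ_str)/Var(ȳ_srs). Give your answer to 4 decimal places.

0.5270

Var(ȳ_str) = Σ Wₕ²(1−fₕ)sₕ²/nₕ with Wₕ = Nₕ/12558:
  County 5: (348/12558)²·(1−15/348)·144/15 = 0.0070542972
  County 3: (450/12558)²·(1−101/450)·1103/101 = 0.010875547
  County 1: (5890/12558)²·(1−1038/5890)·2027/1038 = 0.35387634
  County 2: (5870/12558)²·(1−821/5870)·536/821 = 0.12269423
  → Var(ȳ_str) = 0.49450041.
Var(ȳ_srs) = (1 − 1975/12558)·2199/1975 = 0.93831022.
deff = 0.49450041 / 0.93831022 = 0.5270.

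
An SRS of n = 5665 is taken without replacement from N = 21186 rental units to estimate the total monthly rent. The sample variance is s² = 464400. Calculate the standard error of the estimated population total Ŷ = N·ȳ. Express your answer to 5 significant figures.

164180

Var(Ŷ) = N²·Var(ȳ) = N²·(1 − n/N)·s²/n.
f = 5665/21186 = 0.26739356; Var(ȳ) = 0.73260644·464400/5665 = 60.056916.
Var(Ŷ) = 21186² · 60.056916 = 2.6956342 × 10^10.
SE(Ŷ) = √(2.6956342 × 10^10) = 164180.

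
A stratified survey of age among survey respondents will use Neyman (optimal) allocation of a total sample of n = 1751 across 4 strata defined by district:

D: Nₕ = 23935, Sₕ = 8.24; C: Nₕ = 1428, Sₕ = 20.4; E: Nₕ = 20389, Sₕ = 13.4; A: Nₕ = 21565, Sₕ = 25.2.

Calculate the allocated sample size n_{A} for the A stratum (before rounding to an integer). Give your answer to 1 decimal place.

Neyman allocation: nₕ = n·NₕSₕ / Σⱼ NⱼSⱼ.
Σ NⱼSⱼ = 23935·8.24 + 1428·20.4 + 20389·13.4 + 21565·25.2 = 1.0430062 × 10^6.
n_{A} = 1751·21565·25.2 / (1.0430062 × 10^6) = 912.3.

912.3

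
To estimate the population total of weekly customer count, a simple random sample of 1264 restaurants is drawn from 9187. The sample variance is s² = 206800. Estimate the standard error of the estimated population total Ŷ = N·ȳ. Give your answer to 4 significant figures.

Var(Ŷ) = N²·Var(ȳ) = N²·(1 − n/N)·s²/n.
f = 1264/9187 = 0.13758572; Var(ȳ) = 0.86241428·206800/1264 = 141.09753.
Var(Ŷ) = 9187² · 141.09753 = 1.1908768 × 10^10.
SE(Ŷ) = √(1.1908768 × 10^10) = 109100.

109100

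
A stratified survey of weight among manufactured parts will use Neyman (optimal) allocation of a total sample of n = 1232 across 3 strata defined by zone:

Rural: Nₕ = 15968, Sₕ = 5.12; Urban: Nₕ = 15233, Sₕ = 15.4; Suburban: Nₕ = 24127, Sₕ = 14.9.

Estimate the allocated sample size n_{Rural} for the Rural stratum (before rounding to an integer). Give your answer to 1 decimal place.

Neyman allocation: nₕ = n·NₕSₕ / Σⱼ NⱼSⱼ.
Σ NⱼSⱼ = 15968·5.12 + 15233·15.4 + 24127·14.9 = 675836.66.
n_{Rural} = 1232·15968·5.12 / 675836.66 = 149.0.

149.0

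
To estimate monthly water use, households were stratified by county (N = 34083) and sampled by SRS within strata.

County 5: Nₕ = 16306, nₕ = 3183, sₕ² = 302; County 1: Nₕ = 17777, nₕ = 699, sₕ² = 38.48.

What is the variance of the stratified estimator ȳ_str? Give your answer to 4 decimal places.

0.0319

Var(ȳ_str) = Σₕ Wₕ²(1 − fₕ)sₕ²/nₕ with Wₕ = Nₕ/N, N = 34083.
County 5: Wₕ = 0.47842033; term = 0.47842033²·(1 − 0.19520422)·302/3183 = 0.017477336.
County 1: Wₕ = 0.52157967; term = 0.52157967²·(1 − 0.03932047)·38.48/699 = 0.014387248.
Sum = 0.031864584.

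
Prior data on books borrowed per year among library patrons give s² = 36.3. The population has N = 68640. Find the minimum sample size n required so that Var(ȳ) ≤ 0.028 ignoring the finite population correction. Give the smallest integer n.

1297

Without fpc, n₀ = s²/D = 36.3/0.028 = 1296.4286.
Rounding up, n = 1297.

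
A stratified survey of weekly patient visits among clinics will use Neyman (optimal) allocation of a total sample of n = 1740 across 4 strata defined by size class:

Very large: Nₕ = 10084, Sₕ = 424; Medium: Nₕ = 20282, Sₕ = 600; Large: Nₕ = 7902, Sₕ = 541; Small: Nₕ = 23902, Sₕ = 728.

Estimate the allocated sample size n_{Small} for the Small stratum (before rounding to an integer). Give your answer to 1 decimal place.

Neyman allocation: nₕ = n·NₕSₕ / Σⱼ NⱼSⱼ.
Σ NⱼSⱼ = 10084·424 + 20282·600 + 7902·541 + 23902·728 = 3.8120454 × 10^7.
n_{Small} = 1740·23902·728 / (3.8120454 × 10^7) = 794.2.

794.2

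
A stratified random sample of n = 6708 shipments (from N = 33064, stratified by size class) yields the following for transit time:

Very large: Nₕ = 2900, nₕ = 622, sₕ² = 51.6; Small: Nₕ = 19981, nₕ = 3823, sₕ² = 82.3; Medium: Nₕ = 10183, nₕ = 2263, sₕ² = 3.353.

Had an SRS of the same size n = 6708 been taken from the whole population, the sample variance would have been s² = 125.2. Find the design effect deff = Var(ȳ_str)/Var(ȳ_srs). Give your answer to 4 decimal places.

Var(ȳ_str) = Σ Wₕ²(1−fₕ)sₕ²/nₕ with Wₕ = Nₕ/33064:
  Very large: (2900/33064)²·(1−622/2900)·51.6/622 = 5.0130294 × 10^-4
  Small: (19981/33064)²·(1−3823/19981)·82.3/3823 = 0.006357547
  Medium: (10183/33064)²·(1−2263/10183)·3.353/2263 = 1.0930478 × 10^-4
  → Var(ȳ_str) = 0.0069681547.
Var(ȳ_srs) = (1 − 6708/33064)·125.2/6708 = 0.014877686.
deff = 0.0069681547 / 0.014877686 = 0.4684.

0.4684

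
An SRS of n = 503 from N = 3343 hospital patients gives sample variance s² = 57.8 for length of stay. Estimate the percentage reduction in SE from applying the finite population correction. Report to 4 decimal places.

f = n/N = 503/3343 = 0.15046366.
SE_no-fpc = √(s²/n) = 0.33898457; SE_fpc = √((1−f)s²/n) = 0.31244308.
Ratio = √(1−f) = 0.92170296. Reduction = 100·(1 − 0.92170296) = 7.8297%.

7.8297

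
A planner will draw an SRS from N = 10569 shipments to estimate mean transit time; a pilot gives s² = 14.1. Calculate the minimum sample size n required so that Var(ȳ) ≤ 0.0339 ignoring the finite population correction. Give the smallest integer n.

416

Without fpc, n₀ = s²/D = 14.1/0.0339 = 415.9292.
Rounding up, n = 416.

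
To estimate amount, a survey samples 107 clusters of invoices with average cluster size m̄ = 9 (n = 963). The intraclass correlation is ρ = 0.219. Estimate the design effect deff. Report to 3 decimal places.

2.752

deff = 1 + (9 − 1)·0.219 = 1 + 1.752 = 2.752.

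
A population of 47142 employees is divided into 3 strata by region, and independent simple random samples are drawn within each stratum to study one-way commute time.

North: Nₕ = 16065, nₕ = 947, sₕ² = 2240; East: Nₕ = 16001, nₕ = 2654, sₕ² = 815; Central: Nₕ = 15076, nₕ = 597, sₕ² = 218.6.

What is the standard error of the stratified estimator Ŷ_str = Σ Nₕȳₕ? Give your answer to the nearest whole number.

26833

Var(Ŷ_str) = Σₕ Nₕ²(1 − fₕ)sₕ²/nₕ.
North: 16065²·(1 − 947/16065)·2240/947 = 5.7447761 × 10^8.
East: 16001²·(1 − 2654/16001)·815/2654 = 6.5582426 × 10^7.
Central: 15076²·(1 − 597/15076)·218.6/597 = 7.992829 × 10^7.
Sum = 7.1998833 × 10^8.
SE = √(7.1998833 × 10^8) = 26833.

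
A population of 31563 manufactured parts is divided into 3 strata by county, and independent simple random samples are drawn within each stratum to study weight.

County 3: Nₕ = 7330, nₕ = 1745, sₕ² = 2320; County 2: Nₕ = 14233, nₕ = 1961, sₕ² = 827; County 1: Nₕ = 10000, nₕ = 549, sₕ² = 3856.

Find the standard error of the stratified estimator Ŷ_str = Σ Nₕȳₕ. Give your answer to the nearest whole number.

28141

Var(Ŷ_str) = Σₕ Nₕ²(1 − fₕ)sₕ²/nₕ.
County 3: 7330²·(1 − 1745/7330)·2320/1745 = 5.4427665 × 10^7.
County 2: 14233²·(1 − 1961/14233)·827/1961 = 7.3661356 × 10^7.
County 1: 10000²·(1 − 549/10000)·3856/549 = 6.6380794 × 10^8.
Sum = 7.9189696 × 10^8.
SE = √(7.9189696 × 10^8) = 28141.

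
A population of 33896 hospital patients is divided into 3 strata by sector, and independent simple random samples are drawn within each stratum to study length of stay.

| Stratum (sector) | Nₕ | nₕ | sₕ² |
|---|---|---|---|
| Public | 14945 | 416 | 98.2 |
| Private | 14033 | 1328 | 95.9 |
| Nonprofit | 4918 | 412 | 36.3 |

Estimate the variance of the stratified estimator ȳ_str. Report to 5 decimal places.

0.05752

Var(ȳ_str) = Σₕ Wₕ²(1 − fₕ)sₕ²/nₕ with Wₕ = Nₕ/N, N = 33896.
Public: Wₕ = 0.44090748; term = 0.44090748²·(1 − 0.02783540)·98.2/416 = 0.044612124.
Private: Wₕ = 0.41400165; term = 0.41400165²·(1 − 0.09463408)·95.9/1328 = 0.011205954.
Nonprofit: Wₕ = 0.14509087; term = 0.14509087²·(1 − 0.08377389)·36.3/412 = 0.0016993867.
Sum = 0.057517465.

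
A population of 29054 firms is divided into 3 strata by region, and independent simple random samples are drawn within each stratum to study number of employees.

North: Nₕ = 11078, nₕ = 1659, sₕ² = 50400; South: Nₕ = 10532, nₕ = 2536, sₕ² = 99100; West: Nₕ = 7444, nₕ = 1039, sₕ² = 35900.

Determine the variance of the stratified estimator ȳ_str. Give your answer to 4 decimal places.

9.6053

Var(ȳ_str) = Σₕ Wₕ²(1 − fₕ)sₕ²/nₕ with Wₕ = Nₕ/N, N = 29054.
North: Wₕ = 0.38129001; term = 0.38129001²·(1 − 0.14975627)·50400/1659 = 3.7552464.
South: Wₕ = 0.36249742; term = 0.36249742²·(1 − 0.24078997)·99100/2536 = 3.8984878.
West: Wₕ = 0.25621257; term = 0.25621257²·(1 − 0.13957550)·35900/1039 = 1.9516078.
Sum = 9.605342.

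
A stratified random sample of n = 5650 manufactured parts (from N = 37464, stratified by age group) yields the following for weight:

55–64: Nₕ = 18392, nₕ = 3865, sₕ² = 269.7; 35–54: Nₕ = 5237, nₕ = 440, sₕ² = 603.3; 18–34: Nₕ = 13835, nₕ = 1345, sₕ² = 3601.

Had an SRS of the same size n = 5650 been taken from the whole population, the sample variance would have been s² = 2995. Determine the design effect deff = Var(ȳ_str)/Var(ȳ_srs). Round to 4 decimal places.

Var(ȳ_str) = Σ Wₕ²(1−fₕ)sₕ²/nₕ with Wₕ = Nₕ/37464:
  55–64: (18392/37464)²·(1−3865/18392)·269.7/3865 = 0.013283363
  35–54: (5237/37464)²·(1−440/5237)·603.3/440 = 0.0245417
  18–34: (13835/37464)²·(1−1345/13835)·3601/1345 = 0.32962045
  → Var(ȳ_str) = 0.36744551.
Var(ȳ_srs) = (1 − 5650/37464)·2995/5650 = 0.45014508.
deff = 0.36744551 / 0.45014508 = 0.8163.

0.8163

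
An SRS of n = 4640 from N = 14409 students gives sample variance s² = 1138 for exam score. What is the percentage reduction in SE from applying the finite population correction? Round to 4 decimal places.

f = n/N = 4640/14409 = 0.32202096.
SE_no-fpc = √(s²/n) = 0.49523592; SE_fpc = √((1−f)s²/n) = 0.4077747.
Ratio = √(1−f) = 0.82339483. Reduction = 100·(1 − 0.82339483) = 17.6605%.

17.6605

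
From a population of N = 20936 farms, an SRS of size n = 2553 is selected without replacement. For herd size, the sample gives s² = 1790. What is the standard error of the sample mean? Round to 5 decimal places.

Under SRS without replacement, Var(ȳ) = (1 − f)·s²/n with f = n/N = 2553/20936 = 0.12194306.
Var(ȳ) = (1 − 0.12194306)·1790/2553 = 0.87805694·0.70113592 = 0.61563726.
SE(ȳ) = √(0.61563726) = 0.78463.

0.78463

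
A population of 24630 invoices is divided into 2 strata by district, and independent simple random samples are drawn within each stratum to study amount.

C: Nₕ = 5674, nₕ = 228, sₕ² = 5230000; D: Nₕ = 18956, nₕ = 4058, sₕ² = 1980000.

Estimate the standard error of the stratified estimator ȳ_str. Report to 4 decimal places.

37.3574

Var(ȳ_str) = Σₕ Wₕ²(1 − fₕ)sₕ²/nₕ with Wₕ = Nₕ/N, N = 24630.
C: Wₕ = 0.23036947; term = 0.23036947²·(1 − 0.04018329)·5230000/228 = 1168.4362.
D: Wₕ = 0.76963053; term = 0.76963053²·(1 − 0.21407470)·1980000/4058 = 227.14281.
Sum = 1395.579.
SE = √(1395.579) = 37.3574.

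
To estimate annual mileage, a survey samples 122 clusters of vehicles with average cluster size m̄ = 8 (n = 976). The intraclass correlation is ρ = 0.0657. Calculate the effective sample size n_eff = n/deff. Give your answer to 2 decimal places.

deff = 1 + (8 − 1)·0.0657 = 1 + 0.4599 = 1.4599.
n_eff = 976 / 1.4599 = 668.54.

668.54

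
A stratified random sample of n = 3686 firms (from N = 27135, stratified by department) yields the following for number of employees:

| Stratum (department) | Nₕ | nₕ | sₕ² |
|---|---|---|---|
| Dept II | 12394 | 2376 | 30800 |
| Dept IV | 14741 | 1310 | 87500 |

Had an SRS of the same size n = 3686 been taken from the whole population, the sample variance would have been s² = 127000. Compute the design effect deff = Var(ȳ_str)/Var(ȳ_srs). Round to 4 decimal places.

Var(ȳ_str) = Σ Wₕ²(1−fₕ)sₕ²/nₕ with Wₕ = Nₕ/27135:
  Dept II: (12394/27135)²·(1−2376/12394)·30800/2376 = 2.1859345
  Dept IV: (14741/27135)²·(1−1310/14741)·87500/1310 = 17.960251
  → Var(ȳ_str) = 20.146186.
Var(ȳ_srs) = (1 − 3686/27135)·127000/3686 = 29.774391.
deff = 20.146186 / 29.774391 = 0.6766.

0.6766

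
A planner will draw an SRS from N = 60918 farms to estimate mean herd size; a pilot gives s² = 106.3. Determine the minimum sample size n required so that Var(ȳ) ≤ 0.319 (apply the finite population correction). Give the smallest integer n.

332

Without fpc, n₀ = s²/D = 106.3/0.319 = 333.2288.
With fpc, (1 − n/N)·s²/n ≤ D requires n ≥ n₀/(1 + n₀/N) = 333.2288/(1 + 333.2288/60918) = 331.4159.
Rounding up, n = 332.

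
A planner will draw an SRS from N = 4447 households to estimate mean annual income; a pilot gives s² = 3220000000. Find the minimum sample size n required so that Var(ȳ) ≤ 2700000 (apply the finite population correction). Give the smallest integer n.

Without fpc, n₀ = s²/D = 3220000000/2700000 = 1192.5926.
With fpc, (1 − n/N)·s²/n ≤ D requires n ≥ n₀/(1 + n₀/N) = 1192.5926/(1 + 1192.5926/4447) = 940.3976.
Rounding up, n = 941.

941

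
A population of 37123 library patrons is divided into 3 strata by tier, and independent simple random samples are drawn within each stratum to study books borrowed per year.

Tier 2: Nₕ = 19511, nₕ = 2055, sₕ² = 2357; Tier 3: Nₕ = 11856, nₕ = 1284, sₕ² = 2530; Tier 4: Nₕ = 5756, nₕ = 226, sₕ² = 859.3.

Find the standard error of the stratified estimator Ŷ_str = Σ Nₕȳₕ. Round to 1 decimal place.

Var(Ŷ_str) = Σₕ Nₕ²(1 − fₕ)sₕ²/nₕ.
Tier 2: 19511²·(1 − 2055/19511)·2357/2055 = 3.9063578 × 10^8.
Tier 3: 11856²·(1 − 1284/11856)·2530/1284 = 2.4697378 × 10^8.
Tier 4: 5756²·(1 − 226/5756)·859.3/226 = 1.2102701 × 10^8.
Sum = 7.5863657 × 10^8.
SE = √(7.5863657 × 10^8) = 27543.4.

27543.4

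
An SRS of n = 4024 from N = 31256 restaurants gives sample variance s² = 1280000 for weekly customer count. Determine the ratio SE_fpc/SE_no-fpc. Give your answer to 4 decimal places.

f = n/N = 4024/31256 = 0.12874328.
SE_no-fpc = √(s²/n) = 17.835118; SE_fpc = √((1−f)s²/n) = 16.647502.
Ratio = √(1−f) = 0.93341133.

0.9334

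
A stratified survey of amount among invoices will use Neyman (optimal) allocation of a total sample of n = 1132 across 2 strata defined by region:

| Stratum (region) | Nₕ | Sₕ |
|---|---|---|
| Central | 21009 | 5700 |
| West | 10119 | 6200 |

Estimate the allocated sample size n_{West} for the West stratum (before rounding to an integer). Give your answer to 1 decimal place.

389.2

Neyman allocation: nₕ = n·NₕSₕ / Σⱼ NⱼSⱼ.
Σ NⱼSⱼ = 21009·5700 + 10119·6200 = 1.824891 × 10^8.
n_{West} = 1132·10119·6200 / (1.824891 × 10^8) = 389.2.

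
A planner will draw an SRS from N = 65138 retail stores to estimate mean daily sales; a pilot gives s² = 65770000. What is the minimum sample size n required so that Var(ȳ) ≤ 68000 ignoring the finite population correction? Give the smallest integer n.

968

Without fpc, n₀ = s²/D = 65770000/68000 = 967.2059.
Rounding up, n = 968.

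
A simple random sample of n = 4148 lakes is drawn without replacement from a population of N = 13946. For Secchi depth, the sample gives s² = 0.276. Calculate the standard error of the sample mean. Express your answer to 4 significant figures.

0.006837

Under SRS without replacement, Var(ȳ) = (1 − f)·s²/n with f = n/N = 4148/13946 = 0.29743296.
Var(ȳ) = (1 − 0.29743296)·0.276/4148 = 0.70256704·6.6538091 × 10^-5 = 4.674747 × 10^-5.
SE(ȳ) = √(4.674747 × 10^-5) = 0.006837.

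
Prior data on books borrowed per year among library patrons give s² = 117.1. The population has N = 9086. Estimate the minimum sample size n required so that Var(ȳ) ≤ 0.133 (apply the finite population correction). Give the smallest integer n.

803

Without fpc, n₀ = s²/D = 117.1/0.133 = 880.4511.
With fpc, (1 − n/N)·s²/n ≤ D requires n ≥ n₀/(1 + n₀/N) = 880.4511/(1 + 880.4511/9086) = 802.6707.
Rounding up, n = 803.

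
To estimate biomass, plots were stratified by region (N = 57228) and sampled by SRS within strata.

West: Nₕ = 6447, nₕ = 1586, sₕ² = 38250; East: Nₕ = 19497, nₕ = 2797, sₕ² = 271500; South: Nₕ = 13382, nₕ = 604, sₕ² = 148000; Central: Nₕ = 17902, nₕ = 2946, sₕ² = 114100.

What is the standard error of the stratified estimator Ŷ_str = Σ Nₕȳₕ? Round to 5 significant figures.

290910

Var(Ŷ_str) = Σₕ Nₕ²(1 − fₕ)sₕ²/nₕ.
West: 6447²·(1 − 1586/6447)·38250/1586 = 7.5580811 × 10^8.
East: 19497²·(1 − 2797/19497)·271500/2797 = 3.1605425 × 10^10.
South: 13382²·(1 − 604/13382)·148000/604 = 4.1899485 × 10^10.
Central: 17902²·(1 − 2946/17902)·114100/2946 = 1.0369789 × 10^10.
Sum = 8.4630507 × 10^10.
SE = √(8.4630507 × 10^10) = 290910.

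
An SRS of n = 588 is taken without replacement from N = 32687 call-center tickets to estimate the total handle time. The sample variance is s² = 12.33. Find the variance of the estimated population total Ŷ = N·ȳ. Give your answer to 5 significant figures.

2.2002 × 10^7

Var(Ŷ) = N²·Var(ȳ) = N²·(1 − n/N)·s²/n.
f = 588/32687 = 0.01798880; Var(ȳ) = 0.98201120·12.33/588 = 0.020592174.
Var(Ŷ) = 32687² · 0.020592174 = 2.2001502 × 10^7.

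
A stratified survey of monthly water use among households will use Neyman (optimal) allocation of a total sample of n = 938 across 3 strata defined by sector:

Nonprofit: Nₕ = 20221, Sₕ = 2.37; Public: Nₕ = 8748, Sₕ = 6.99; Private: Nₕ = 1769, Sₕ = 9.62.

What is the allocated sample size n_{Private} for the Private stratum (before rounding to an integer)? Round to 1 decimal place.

126.6

Neyman allocation: nₕ = n·NₕSₕ / Σⱼ NⱼSⱼ.
Σ NⱼSⱼ = 20221·2.37 + 8748·6.99 + 1769·9.62 = 126090.07.
n_{Private} = 938·1769·9.62 / 126090.07 = 126.6.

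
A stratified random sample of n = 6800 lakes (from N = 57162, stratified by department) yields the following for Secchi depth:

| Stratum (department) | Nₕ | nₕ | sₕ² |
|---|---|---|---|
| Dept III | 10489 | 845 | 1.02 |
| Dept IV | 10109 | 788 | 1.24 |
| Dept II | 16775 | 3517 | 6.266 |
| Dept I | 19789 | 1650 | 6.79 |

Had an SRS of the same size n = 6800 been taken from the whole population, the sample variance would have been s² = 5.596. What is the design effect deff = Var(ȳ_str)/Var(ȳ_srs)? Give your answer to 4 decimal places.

0.9049

Var(ȳ_str) = Σ Wₕ²(1−fₕ)sₕ²/nₕ with Wₕ = Nₕ/57162:
  Dept III: (10489/57162)²·(1−845/10489)·1.02/845 = 3.7369726 × 10^-5
  Dept IV: (10109/57162)²·(1−788/10109)·1.24/788 = 4.5378626 × 10^-5
  Dept II: (16775/57162)²·(1−3517/16775)·6.266/3517 = 1.2126731 × 10^-4
  Dept I: (19789/57162)²·(1−1650/19789)·6.79/1650 = 4.520726 × 10^-4
  → Var(ȳ_str) = 6.5608826 × 10^-4.
Var(ȳ_srs) = (1 − 6800/57162)·5.596/6800 = 7.2504397 × 10^-4.
deff = (6.5608826 × 10^-4) / (7.2504397 × 10^-4) = 0.9049.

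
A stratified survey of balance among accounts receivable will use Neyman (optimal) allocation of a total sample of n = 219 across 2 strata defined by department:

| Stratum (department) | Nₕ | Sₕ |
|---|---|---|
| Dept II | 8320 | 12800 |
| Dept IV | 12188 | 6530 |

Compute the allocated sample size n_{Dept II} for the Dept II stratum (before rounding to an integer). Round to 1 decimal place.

Neyman allocation: nₕ = n·NₕSₕ / Σⱼ NⱼSⱼ.
Σ NⱼSⱼ = 8320·12800 + 12188·6530 = 1.8608364 × 10^8.
n_{Dept II} = 219·8320·12800 / (1.8608364 × 10^8) = 125.3.

125.3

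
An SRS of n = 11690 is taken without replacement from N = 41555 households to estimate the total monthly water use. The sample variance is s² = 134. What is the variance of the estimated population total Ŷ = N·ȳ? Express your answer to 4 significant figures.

1.423 × 10^7

Var(Ŷ) = N²·Var(ȳ) = N²·(1 − n/N)·s²/n.
f = 11690/41555 = 0.28131392; Var(ȳ) = 0.71868608·134/11690 = 0.0082381467.
Var(Ŷ) = 41555² · 0.0082381467 = 1.422578 × 10^7.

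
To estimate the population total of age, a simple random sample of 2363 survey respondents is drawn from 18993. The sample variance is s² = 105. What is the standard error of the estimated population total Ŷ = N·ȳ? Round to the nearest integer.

Var(Ŷ) = N²·Var(ȳ) = N²·(1 − n/N)·s²/n.
f = 2363/18993 = 0.12441426; Var(ȳ) = 0.87558574·105/2363 = 0.038906688.
Var(Ŷ) = 18993² · 0.038906688 = 1.4034967 × 10^7.
SE(Ŷ) = √(1.4034967 × 10^7) = 3746.

3746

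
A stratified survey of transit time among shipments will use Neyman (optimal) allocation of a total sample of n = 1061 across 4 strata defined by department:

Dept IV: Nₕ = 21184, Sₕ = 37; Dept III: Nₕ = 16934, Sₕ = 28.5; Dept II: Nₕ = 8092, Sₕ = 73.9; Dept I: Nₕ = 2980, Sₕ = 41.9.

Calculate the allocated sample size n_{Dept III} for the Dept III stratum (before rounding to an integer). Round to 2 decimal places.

257.41

Neyman allocation: nₕ = n·NₕSₕ / Σⱼ NⱼSⱼ.
Σ NⱼSⱼ = 21184·37 + 16934·28.5 + 8092·73.9 + 2980·41.9 = 1.9892878 × 10^6.
n_{Dept III} = 1061·16934·28.5 / (1.9892878 × 10^6) = 257.41.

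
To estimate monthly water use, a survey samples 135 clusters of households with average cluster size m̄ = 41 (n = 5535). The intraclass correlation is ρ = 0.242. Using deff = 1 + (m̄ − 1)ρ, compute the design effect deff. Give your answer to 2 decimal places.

10.68

deff = 1 + (41 − 1)·0.242 = 1 + 9.68 = 10.68.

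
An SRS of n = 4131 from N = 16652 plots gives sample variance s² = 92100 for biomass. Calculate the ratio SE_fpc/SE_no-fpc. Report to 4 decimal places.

f = n/N = 4131/16652 = 0.24807831.
SE_no-fpc = √(s²/n) = 4.7217416; SE_fpc = √((1−f)s²/n) = 4.0943836.
Ratio = √(1−f) = 0.86713418.

0.8671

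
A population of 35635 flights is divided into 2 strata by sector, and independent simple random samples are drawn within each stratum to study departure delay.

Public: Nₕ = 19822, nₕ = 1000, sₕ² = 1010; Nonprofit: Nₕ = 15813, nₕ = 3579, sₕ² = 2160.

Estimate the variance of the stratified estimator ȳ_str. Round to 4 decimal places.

0.3887

Var(ȳ_str) = Σₕ Wₕ²(1 − fₕ)sₕ²/nₕ with Wₕ = Nₕ/N, N = 35635.
Public: Wₕ = 0.55625088; term = 0.55625088²·(1 − 0.05044900)·1010/1000 = 0.29674341.
Nonprofit: Wₕ = 0.44374912; term = 0.44374912²·(1 − 0.22633276)·2160/3579 = 0.091943551.
Sum = 0.38868696.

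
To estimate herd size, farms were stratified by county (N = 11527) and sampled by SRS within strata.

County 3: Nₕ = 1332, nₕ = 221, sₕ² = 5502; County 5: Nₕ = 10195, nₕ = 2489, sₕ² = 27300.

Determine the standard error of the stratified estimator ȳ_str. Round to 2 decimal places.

2.60

Var(ȳ_str) = Σₕ Wₕ²(1 − fₕ)sₕ²/nₕ with Wₕ = Nₕ/N, N = 11527.
County 3: Wₕ = 0.11555478; term = 0.11555478²·(1 − 0.16591592)·5502/221 = 0.2772771.
County 5: Wₕ = 0.88444522; term = 0.88444522²·(1 − 0.24413928)·27300/2489 = 6.4851705.
Sum = 6.7624476.
SE = √(6.7624476) = 2.60.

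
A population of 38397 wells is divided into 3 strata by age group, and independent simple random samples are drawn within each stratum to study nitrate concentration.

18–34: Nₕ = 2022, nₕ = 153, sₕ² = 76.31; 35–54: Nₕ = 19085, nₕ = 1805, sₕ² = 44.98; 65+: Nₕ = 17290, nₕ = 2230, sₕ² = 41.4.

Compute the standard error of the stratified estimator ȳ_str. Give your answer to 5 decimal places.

Var(ȳ_str) = Σₕ Wₕ²(1 − fₕ)sₕ²/nₕ with Wₕ = Nₕ/N, N = 38397.
18–34: Wₕ = 0.05266036; term = 0.05266036²·(1 − 0.07566766)·76.31/153 = 0.0012784563.
35–54: Wₕ = 0.49704404; term = 0.49704404²·(1 − 0.09457689)·44.98/1805 = 0.005574213.
65+: Wₕ = 0.45029560; term = 0.45029560²·(1 − 0.12897629)·41.4/2230 = 0.0032788448.
Sum = 0.010131514.
SE = √(0.010131514) = 0.10066.

0.10066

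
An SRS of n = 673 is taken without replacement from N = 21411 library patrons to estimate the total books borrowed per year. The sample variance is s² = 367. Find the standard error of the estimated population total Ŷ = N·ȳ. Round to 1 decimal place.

15560.6

Var(Ŷ) = N²·Var(ȳ) = N²·(1 − n/N)·s²/n.
f = 673/21411 = 0.03143244; Var(ȳ) = 0.96856756·367/673 = 0.52817874.
Var(Ŷ) = 21411² · 0.52817874 = 2.4213347 × 10^8.
SE(Ŷ) = √(2.4213347 × 10^8) = 15560.6.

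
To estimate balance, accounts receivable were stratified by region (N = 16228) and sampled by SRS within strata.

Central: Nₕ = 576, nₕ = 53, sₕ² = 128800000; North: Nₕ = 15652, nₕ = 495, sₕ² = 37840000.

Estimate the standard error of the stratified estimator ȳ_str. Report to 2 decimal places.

267.67

Var(ȳ_str) = Σₕ Wₕ²(1 − fₕ)sₕ²/nₕ with Wₕ = Nₕ/N, N = 16228.
Central: Wₕ = 0.03549421; term = 0.03549421²·(1 − 0.09201389)·128800000/53 = 2779.932.
North: Wₕ = 0.96450579; term = 0.96450579²·(1 − 0.03162535)·37840000/495 = 68865.074.
Sum = 71645.006.
SE = √(71645.006) = 267.67.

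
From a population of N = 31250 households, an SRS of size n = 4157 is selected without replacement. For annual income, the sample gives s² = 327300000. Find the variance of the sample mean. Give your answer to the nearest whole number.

68261

Under SRS without replacement, Var(ȳ) = (1 − f)·s²/n with f = n/N = 4157/31250 = 0.13302400.
Var(ȳ) = (1 − 0.13302400)·327300000/4157 = 0.86697600·78734.664 = 68261.064.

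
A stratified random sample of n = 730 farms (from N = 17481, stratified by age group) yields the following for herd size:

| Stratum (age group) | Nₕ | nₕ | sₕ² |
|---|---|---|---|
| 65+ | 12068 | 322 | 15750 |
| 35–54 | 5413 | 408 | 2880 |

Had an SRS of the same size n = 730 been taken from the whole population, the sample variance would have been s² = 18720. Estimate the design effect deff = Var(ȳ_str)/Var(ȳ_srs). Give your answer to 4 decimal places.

Var(ȳ_str) = Σ Wₕ²(1−fₕ)sₕ²/nₕ with Wₕ = Nₕ/17481:
  65+: (12068/17481)²·(1−322/12068)·15750/322 = 22.689109
  35–54: (5413/17481)²·(1−408/5413)·2880/408 = 0.62580912
  → Var(ȳ_str) = 23.314918.
Var(ȳ_srs) = (1 − 730/17481)·18720/730 = 24.572959.
deff = 23.314918 / 24.572959 = 0.9488.

0.9488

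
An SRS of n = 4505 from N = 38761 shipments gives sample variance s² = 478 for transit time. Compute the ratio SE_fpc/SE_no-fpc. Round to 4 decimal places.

0.9401

f = n/N = 4505/38761 = 0.11622507.
SE_no-fpc = √(s²/n) = 0.32573659; SE_fpc = √((1−f)s²/n) = 0.30622271.
Ratio = √(1−f) = 0.94009304.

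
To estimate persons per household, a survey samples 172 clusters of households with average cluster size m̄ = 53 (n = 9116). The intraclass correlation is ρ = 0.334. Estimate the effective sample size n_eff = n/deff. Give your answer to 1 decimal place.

496.3

deff = 1 + (53 − 1)·0.334 = 1 + 17.368 = 18.368.
n_eff = 9116 / 18.368 = 496.3.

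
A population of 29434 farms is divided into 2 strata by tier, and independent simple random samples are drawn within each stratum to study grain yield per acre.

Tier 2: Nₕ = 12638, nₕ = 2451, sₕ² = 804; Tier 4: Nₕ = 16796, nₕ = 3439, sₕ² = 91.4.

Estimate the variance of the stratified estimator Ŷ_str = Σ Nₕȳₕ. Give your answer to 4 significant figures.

4.819 × 10^7

Var(Ŷ_str) = Σₕ Nₕ²(1 − fₕ)sₕ²/nₕ.
Tier 2: 12638²·(1 − 2451/12638)·804/2451 = 4.2231586 × 10^7.
Tier 4: 16796²·(1 − 3439/16796)·91.4/3439 = 5.9625058 × 10^6.
Sum = 4.8194092 × 10^7.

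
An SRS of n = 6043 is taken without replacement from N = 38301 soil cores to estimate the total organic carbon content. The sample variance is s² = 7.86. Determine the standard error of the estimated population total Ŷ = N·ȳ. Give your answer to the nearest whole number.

Var(Ŷ) = N²·Var(ȳ) = N²·(1 − n/N)·s²/n.
f = 6043/38301 = 0.15777656; Var(ȳ) = 0.84222344·7.86/6043 = 0.0010954619.
Var(Ŷ) = 38301² · 0.0010954619 = 1.607006 × 10^6.
SE(Ŷ) = √(1.607006 × 10^6) = 1268.

1268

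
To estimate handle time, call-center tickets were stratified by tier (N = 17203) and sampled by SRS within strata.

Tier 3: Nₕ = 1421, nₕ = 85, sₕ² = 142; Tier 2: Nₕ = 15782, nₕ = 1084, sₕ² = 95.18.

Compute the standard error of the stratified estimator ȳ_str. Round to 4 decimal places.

0.2820

Var(ȳ_str) = Σₕ Wₕ²(1 − fₕ)sₕ²/nₕ with Wₕ = Nₕ/N, N = 17203.
Tier 3: Wₕ = 0.08260187; term = 0.08260187²·(1 − 0.05981703)·142/85 = 0.010716712.
Tier 2: Wₕ = 0.91739813; term = 0.91739813²·(1 − 0.06868584)·95.18/1084 = 0.068822164.
Sum = 0.079538876.
SE = √(0.079538876) = 0.2820.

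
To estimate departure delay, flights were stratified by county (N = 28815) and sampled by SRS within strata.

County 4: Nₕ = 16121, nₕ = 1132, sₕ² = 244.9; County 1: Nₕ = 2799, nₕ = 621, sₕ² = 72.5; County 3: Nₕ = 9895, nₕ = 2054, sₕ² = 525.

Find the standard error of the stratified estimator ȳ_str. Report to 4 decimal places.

Var(ȳ_str) = Σₕ Wₕ²(1 − fₕ)sₕ²/nₕ with Wₕ = Nₕ/N, N = 28815.
County 4: Wₕ = 0.55946556; term = 0.55946556²·(1 − 0.07021897)·244.9/1132 = 0.062960729.
County 1: Wₕ = 0.09713691; term = 0.09713691²·(1 − 0.22186495)·72.5/621 = 8.5717586 × 10^-4.
County 3: Wₕ = 0.34339754; term = 0.34339754²·(1 − 0.20757959)·525/2054 = 0.023884099.
Sum = 0.087702004.
SE = √(0.087702004) = 0.2961.

0.2961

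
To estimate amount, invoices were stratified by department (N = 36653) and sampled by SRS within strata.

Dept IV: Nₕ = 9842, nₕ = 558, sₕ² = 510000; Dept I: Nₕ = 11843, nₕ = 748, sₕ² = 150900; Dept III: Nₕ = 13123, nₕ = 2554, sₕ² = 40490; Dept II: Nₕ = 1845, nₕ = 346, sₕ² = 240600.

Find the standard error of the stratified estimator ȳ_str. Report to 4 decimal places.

9.2175

Var(ȳ_str) = Σₕ Wₕ²(1 − fₕ)sₕ²/nₕ with Wₕ = Nₕ/N, N = 36653.
Dept IV: Wₕ = 0.26851827; term = 0.26851827²·(1 − 0.05669579)·510000/558 = 62.163494.
Dept I: Wₕ = 0.32311134; term = 0.32311134²·(1 − 0.06315967)·150900/748 = 19.731387.
Dept III: Wₕ = 0.35803345; term = 0.35803345²·(1 − 0.19462013)·40490/2554 = 1.6367218.
Dept II: Wₕ = 0.05033694; term = 0.05033694²·(1 − 0.18753388)·240600/346 = 1.4315235.
Sum = 84.963126.
SE = √(84.963126) = 9.2175.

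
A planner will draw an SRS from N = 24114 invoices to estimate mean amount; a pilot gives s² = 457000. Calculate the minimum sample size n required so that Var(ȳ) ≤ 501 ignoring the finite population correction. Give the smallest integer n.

Without fpc, n₀ = s²/D = 457000/501 = 912.1756.
Rounding up, n = 913.

913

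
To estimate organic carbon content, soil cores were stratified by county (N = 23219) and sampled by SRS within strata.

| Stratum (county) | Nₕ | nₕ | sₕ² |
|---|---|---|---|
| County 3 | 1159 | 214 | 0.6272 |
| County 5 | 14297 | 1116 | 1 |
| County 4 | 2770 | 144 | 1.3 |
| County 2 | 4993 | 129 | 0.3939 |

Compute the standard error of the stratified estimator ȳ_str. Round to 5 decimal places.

0.02405

Var(ȳ_str) = Σₕ Wₕ²(1 − fₕ)sₕ²/nₕ with Wₕ = Nₕ/N, N = 23219.
County 3: Wₕ = 0.04991602; term = 0.04991602²·(1 − 0.18464193)·0.6272/214 = 5.95416 × 10^-6.
County 5: Wₕ = 0.61574573; term = 0.61574573²·(1 − 0.07805833)·1/1116 = 3.1321464 × 10^-4.
County 4: Wₕ = 0.11929885; term = 0.11929885²·(1 − 0.05198556)·1.3/144 = 1.218059 × 10^-4.
County 2: Wₕ = 0.21503941; term = 0.21503941²·(1 − 0.02583617)·0.3939/129 = 1.375512 × 10^-4.
Sum = 5.785259 × 10^-4.
SE = √(5.785259 × 10^-4) = 0.02405.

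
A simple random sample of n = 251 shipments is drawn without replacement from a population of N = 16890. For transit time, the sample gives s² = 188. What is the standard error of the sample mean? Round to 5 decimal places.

Under SRS without replacement, Var(ȳ) = (1 − f)·s²/n with f = n/N = 251/16890 = 0.01486086.
Var(ȳ) = (1 − 0.01486086)·188/251 = 0.98513914·0.74900398 = 0.73787314.
SE(ȳ) = √(0.73787314) = 0.85900.

0.85900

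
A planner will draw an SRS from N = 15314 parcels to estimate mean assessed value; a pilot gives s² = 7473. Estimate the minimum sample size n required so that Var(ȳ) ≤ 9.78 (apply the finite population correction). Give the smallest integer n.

Without fpc, n₀ = s²/D = 7473/9.78 = 764.1104.
With fpc, (1 − n/N)·s²/n ≤ D requires n ≥ n₀/(1 + n₀/N) = 764.1104/(1 + 764.1104/15314) = 727.7961.
Rounding up, n = 728.

728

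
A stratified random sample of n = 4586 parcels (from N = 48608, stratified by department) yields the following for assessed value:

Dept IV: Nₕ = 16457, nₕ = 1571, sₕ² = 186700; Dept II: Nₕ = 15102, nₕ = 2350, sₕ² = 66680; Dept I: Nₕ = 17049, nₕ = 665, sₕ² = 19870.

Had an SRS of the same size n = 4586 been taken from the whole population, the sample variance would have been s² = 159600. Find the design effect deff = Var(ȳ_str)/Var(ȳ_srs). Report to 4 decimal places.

Var(ȳ_str) = Σ Wₕ²(1−fₕ)sₕ²/nₕ with Wₕ = Nₕ/48608:
  Dept IV: (16457/48608)²·(1−1571/16457)·186700/1571 = 12.322003
  Dept II: (15102/48608)²·(1−2350/15102)·66680/2350 = 2.3127303
  Dept I: (17049/48608)²·(1−665/17049)·19870/665 = 3.5324788
  → Var(ȳ_str) = 18.167212.
Var(ȳ_srs) = (1 − 4586/48608)·159600/4586 = 31.51816.
deff = 18.167212 / 31.51816 = 0.5764.

0.5764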